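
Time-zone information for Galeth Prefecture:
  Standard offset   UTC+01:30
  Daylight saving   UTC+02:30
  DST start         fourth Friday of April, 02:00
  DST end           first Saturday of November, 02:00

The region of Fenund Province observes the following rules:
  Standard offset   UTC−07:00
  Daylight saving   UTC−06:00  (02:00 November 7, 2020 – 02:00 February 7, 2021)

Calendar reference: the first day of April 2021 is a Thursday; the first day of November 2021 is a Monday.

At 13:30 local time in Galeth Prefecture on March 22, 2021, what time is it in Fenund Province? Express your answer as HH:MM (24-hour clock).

05:00

1 April 2021 is a Thursday, so the first Friday is April 2 and the fourth is April 23.
1 November 2021 is a Monday, so the first Saturday is November 6.
March 22, 2021 does not fall between 23 April and 6 November, so daylight saving is not in effect and Galeth Prefecture is at UTC+01:30.
13:30 Galeth Prefecture − 1h30m = 12:00 UTC.
At the standard offset (UTC−07:00), 12:00 UTC − 7h = 05:00 Fenund Province standard time.
Daylight saving runs 7 November 2020 – 7 February 2021; the standard-time date in Fenund Province, March 22, 2021, is outside that window, so Fenund Province is on standard time at UTC−07:00.
12:00 UTC − 7h = 05:00 Fenund Province.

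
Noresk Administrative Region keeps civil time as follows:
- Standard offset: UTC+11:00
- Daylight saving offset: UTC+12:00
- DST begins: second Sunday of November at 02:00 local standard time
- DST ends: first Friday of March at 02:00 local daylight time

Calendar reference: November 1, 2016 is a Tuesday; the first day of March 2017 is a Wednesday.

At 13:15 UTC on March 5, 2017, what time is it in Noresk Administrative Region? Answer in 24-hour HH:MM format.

1 November 2016 is a Tuesday, so the first Sunday is November 6 and the second is November 13.
1 March 2017 is a Wednesday, so the first Friday is March 3.
At the standard offset (UTC+11:00), 13:15 UTC + 11h = 00:15 Noresk Administrative Region standard time (rolling into the next day, 6 March 2017).
The standard-time date in Noresk Administrative Region, March 6, 2017, is outside the daylight-saving period (13 November 2016 – 3 March 2017), so Noresk Administrative Region is on standard time, UTC+11:00.
13:15 UTC + 11h = 00:15 local (rolling into the next day, 6 March 2017).

00:15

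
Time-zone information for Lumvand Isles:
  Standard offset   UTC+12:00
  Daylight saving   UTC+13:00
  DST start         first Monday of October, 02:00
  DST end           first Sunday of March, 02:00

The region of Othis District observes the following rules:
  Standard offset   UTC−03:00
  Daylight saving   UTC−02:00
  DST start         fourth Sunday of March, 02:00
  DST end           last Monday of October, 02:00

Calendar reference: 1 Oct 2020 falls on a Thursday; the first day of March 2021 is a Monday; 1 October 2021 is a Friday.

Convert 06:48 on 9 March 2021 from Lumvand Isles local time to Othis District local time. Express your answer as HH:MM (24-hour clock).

1 October 2020 is a Thursday, so the first Monday is October 5.
1 March 2021 is a Monday, so the first Sunday is March 7.
9 March 2021 does not fall between 5 October 2020 and 7 March 2021, so daylight saving is not in effect and Lumvand Isles is at UTC+12:00.
06:48 Lumvand Isles − 12h = 18:48 UTC (rolling into the previous day, 8 March 2021).
1 March 2021 is a Monday, so the first Sunday is March 7 and the fourth is March 28.
1 October 2021 is a Friday, so Mondays fall on 4, 11, 18, 25; the last is October 25.
At the standard offset (UTC−03:00), 18:48 UTC − 3h = 15:48 Othis District standard time.
The standard-time date in Othis District, 8 March 2021, does not fall between 28 March and 25 October, so daylight saving is not in effect and Othis District is at UTC−03:00.
18:48 UTC − 3h = 15:48 Othis District.

15:48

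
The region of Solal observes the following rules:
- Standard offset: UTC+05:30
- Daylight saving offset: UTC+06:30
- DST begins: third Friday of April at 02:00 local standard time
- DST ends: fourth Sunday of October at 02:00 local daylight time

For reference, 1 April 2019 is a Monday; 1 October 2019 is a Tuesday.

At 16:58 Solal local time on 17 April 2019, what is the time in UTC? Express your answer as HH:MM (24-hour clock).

1 April 2019 is a Monday, so the first Friday is April 5 and the third is April 19.
1 October 2019 is a Tuesday, so the first Sunday is October 6 and the fourth is October 27.
17 April 2019 does not fall between 19 April and 27 October, so daylight saving is not in effect and Solal is at UTC+05:30.
16:58 local − 5h30m = 11:28 UTC.

11:28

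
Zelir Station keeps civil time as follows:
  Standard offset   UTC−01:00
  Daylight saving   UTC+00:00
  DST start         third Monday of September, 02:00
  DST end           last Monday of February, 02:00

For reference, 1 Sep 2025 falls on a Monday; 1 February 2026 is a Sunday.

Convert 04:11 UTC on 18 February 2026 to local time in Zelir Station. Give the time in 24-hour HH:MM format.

04:11

1 September 2025 is a Monday, so the first Monday is September 1 and the third is September 15.
1 February 2026 is a Sunday, so Mondays fall on 2, 9, 16, 23; the last is February 23.
At the standard offset (UTC−01:00), 04:11 UTC − 1h = 03:11 Zelir Station standard time.
Daylight saving runs 15 September 2025 – 23 February 2026; the standard-time date in Zelir Station, 18 February 2026, is inside that window, so Zelir Station is at UTC+00:00.
04:11 UTC + 0h = 04:11 local.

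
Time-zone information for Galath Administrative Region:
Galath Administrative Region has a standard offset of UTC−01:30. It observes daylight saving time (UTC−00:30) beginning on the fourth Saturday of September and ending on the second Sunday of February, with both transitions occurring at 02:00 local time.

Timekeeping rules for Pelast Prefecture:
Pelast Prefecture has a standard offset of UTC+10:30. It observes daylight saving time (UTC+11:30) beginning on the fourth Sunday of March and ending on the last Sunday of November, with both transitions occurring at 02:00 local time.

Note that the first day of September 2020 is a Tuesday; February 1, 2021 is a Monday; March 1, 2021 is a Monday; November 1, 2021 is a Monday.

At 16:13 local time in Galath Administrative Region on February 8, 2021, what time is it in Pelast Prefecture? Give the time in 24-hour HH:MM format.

1 September 2020 is a Tuesday, so the first Saturday is September 5 and the fourth is September 26.
1 February 2021 is a Monday, so the first Sunday is February 7 and the second is February 14.
Daylight saving runs 26 September 2020 – 14 February 2021; February 8, 2021 is inside that window, so Galath Administrative Region is at UTC−00:30.
16:13 Galath Administrative Region + 0h30m = 16:43 UTC.
1 March 2021 is a Monday, so the first Sunday is March 7 and the fourth is March 28.
1 November 2021 is a Monday, so Sundays fall on 7, 14, 21, 28; the last is November 28.
At the standard offset (UTC+10:30), 16:43 UTC + 10h30m = 03:13 Pelast Prefecture standard time (rolling into the next day, 9 February 2021).
Daylight saving runs 28 March – 28 November; the standard-time date in Pelast Prefecture, February 9, 2021, is outside that window, so Pelast Prefecture is on standard time at UTC+10:30.
16:43 UTC + 10h30m = 03:13 Pelast Prefecture (rolling into the next day, 9 February 2021).

03:13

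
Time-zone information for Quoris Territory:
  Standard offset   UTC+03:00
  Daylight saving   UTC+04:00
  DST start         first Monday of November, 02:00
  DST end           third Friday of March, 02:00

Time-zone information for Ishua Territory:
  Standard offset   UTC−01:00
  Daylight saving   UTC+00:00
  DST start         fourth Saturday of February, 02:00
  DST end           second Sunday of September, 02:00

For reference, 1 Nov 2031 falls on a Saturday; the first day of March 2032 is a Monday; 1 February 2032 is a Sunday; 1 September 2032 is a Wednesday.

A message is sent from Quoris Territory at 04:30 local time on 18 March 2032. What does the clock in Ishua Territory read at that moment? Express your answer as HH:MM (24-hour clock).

1 November 2031 is a Saturday, so the first Monday is November 3.
1 March 2032 is a Monday, so the first Friday is March 5 and the third is March 19.
18 March 2032 lies within the daylight-saving period (3 November 2031 – 19 March 2032), so Quoris Territory is on daylight time, UTC+04:00.
04:30 Quoris Territory − 4h = 00:30 UTC.
1 February 2032 is a Sunday, so the first Saturday is February 7 and the fourth is February 28.
1 September 2032 is a Wednesday, so the first Sunday is September 5 and the second is September 12.
At the standard offset (UTC−01:00), 00:30 UTC − 1h = 23:30 Ishua Territory standard time (rolling into the previous day, 17 March 2032).
The standard-time date in Ishua Territory, 17 March 2032, lies within the daylight-saving period (28 February – 12 September), so Ishua Territory is on daylight time, UTC+00:00.
00:30 UTC + 0h = 00:30 Ishua Territory.

00:30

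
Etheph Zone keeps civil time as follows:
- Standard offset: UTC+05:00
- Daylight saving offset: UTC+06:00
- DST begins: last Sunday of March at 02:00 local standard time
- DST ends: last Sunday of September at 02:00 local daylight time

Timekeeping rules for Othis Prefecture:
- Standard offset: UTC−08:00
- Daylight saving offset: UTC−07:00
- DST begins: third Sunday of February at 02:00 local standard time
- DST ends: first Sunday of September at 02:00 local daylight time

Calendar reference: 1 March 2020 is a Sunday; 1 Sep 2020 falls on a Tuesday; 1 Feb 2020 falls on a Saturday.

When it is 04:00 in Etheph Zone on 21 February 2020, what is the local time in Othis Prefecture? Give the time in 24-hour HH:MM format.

1 March 2020 is a Sunday, so Sundays fall on 1, 8, 15, 22, 29; the last is March 29.
1 September 2020 is a Tuesday, so Sundays fall on 6, 13, 20, 27; the last is September 27.
21 February 2020 is outside the daylight-saving period (29 March – 27 September), so Etheph Zone is on standard time, UTC+05:00.
04:00 Etheph Zone − 5h = 23:00 UTC (rolling into the previous day, 20 February 2020).
1 February 2020 is a Saturday, so the first Sunday is February 2 and the third is February 16.
1 September 2020 is a Tuesday, so the first Sunday is September 6.
At the standard offset (UTC−08:00), 23:00 UTC − 8h = 15:00 Othis Prefecture standard time.
Daylight saving runs 16 February – 6 September; the standard-time date in Othis Prefecture, 20 February 2020, is inside that window, so Othis Prefecture is at UTC−07:00.
23:00 UTC − 7h = 16:00 Othis Prefecture.

16:00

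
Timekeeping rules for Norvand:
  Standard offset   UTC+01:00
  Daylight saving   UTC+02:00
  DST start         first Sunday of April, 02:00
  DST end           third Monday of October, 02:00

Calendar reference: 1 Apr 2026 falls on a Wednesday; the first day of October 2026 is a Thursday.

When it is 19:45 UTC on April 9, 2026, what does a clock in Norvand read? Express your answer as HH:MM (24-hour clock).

1 April 2026 is a Wednesday, so the first Sunday is April 5.
1 October 2026 is a Thursday, so the first Monday is October 5 and the third is October 19.
At the standard offset (UTC+01:00), 19:45 UTC + 1h = 20:45 Norvand standard time.
The standard-time date in Norvand, April 9, 2026, lies within the daylight-saving period (5 April – 19 October), so Norvand is on daylight time, UTC+02:00.
19:45 UTC + 2h = 21:45 local.

21:45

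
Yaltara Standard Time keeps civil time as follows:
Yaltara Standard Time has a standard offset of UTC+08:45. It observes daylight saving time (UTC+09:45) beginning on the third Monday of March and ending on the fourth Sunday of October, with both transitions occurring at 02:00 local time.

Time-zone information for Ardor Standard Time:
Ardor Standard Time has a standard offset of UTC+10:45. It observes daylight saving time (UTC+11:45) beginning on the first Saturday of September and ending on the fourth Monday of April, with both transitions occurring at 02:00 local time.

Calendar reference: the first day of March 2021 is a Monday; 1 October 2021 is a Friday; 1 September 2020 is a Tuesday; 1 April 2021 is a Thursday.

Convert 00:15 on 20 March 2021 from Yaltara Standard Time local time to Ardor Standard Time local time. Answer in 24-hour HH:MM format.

1 March 2021 is a Monday, so the first Monday is March 1 and the third is March 15.
1 October 2021 is a Friday, so the first Sunday is October 3 and the fourth is October 24.
20 March 2021 falls between 15 March and 24 October, so daylight saving is in effect and Yaltara Standard Time is at UTC+09:45.
00:15 Yaltara Standard Time − 9h45m = 14:30 UTC (rolling into the previous day, 19 March 2021).
1 September 2020 is a Tuesday, so the first Saturday is September 5.
1 April 2021 is a Thursday, so the first Monday is April 5 and the fourth is April 26.
At the standard offset (UTC+10:45), 14:30 UTC + 10h45m = 01:15 Ardor Standard Time standard time (rolling into the next day, 20 March 2021).
The standard-time date in Ardor Standard Time, 20 March 2021, falls between 5 September 2020 and 26 April 2021, so daylight saving is in effect and Ardor Standard Time is at UTC+11:45.
14:30 UTC + 11h45m = 02:15 Ardor Standard Time (rolling into the next day, 20 March 2021).

02:15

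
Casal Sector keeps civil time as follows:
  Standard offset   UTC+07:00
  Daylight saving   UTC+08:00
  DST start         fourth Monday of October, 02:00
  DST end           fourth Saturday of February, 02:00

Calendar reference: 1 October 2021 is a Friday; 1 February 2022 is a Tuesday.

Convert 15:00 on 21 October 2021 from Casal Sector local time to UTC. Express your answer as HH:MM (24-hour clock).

1 October 2021 is a Friday, so the first Monday is October 4 and the fourth is October 25.
1 February 2022 is a Tuesday, so the first Saturday is February 5 and the fourth is February 26.
21 October 2021 is outside the daylight-saving period (25 October 2021 – 26 February 2022), so Casal Sector is on standard time, UTC+07:00.
15:00 local − 7h = 08:00 UTC.

08:00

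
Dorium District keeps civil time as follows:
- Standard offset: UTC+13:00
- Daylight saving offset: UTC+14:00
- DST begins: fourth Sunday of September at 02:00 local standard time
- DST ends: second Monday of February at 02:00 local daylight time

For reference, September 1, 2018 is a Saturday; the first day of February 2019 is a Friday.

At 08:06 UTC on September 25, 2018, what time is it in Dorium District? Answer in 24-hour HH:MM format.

1 September 2018 is a Saturday, so the first Sunday is September 2 and the fourth is September 23.
1 February 2019 is a Friday, so the first Monday is February 4 and the second is February 11.
At the standard offset (UTC+13:00), 08:06 UTC + 13h = 21:06 Dorium District standard time.
The standard-time date in Dorium District, September 25, 2018, lies within the daylight-saving period (23 September 2018 – 11 February 2019), so Dorium District is on daylight time, UTC+14:00.
08:06 UTC + 14h = 22:06 local.

22:06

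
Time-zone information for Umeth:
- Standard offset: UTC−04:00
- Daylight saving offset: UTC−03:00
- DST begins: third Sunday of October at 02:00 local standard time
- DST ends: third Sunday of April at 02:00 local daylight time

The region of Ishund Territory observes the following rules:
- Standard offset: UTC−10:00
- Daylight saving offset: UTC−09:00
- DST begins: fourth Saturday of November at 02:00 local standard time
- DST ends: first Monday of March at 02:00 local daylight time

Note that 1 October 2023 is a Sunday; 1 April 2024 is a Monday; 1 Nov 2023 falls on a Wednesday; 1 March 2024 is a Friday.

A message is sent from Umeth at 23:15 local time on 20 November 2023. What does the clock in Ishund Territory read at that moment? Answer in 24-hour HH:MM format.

16:15

1 October 2023 is a Sunday, so the first Sunday is October 1 and the third is October 15.
1 April 2024 is a Monday, so the first Sunday is April 7 and the third is April 21.
20 November 2023 falls between 15 October 2023 and 21 April 2024, so daylight saving is in effect and Umeth is at UTC−03:00.
23:15 Umeth + 3h = 02:15 UTC (rolling into the next day, 21 November 2023).
1 November 2023 is a Wednesday, so the first Saturday is November 4 and the fourth is November 25.
1 March 2024 is a Friday, so the first Monday is March 4.
At the standard offset (UTC−10:00), 02:15 UTC − 10h = 16:15 Ishund Territory standard time (rolling into the previous day, 20 November 2023).
Daylight saving runs 25 November 2023 – 4 March 2024; the standard-time date in Ishund Territory, 20 November 2023, is outside that window, so Ishund Territory is on standard time at UTC−10:00.
02:15 UTC − 10h = 16:15 Ishund Territory (rolling into the previous day, 20 November 2023).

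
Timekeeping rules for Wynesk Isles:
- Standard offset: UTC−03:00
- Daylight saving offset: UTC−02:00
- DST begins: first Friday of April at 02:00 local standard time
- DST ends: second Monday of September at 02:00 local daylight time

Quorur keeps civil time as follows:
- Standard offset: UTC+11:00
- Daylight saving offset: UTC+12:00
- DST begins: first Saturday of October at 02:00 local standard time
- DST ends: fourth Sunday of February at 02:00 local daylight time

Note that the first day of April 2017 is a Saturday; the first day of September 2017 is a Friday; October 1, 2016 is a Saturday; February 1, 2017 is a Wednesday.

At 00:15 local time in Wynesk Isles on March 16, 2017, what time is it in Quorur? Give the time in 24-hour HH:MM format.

14:15

1 April 2017 is a Saturday, so the first Friday is April 7.
1 September 2017 is a Friday, so the first Monday is September 4 and the second is September 11.
March 16, 2017 does not fall between 7 April and 11 September, so daylight saving is not in effect and Wynesk Isles is at UTC−03:00.
00:15 Wynesk Isles + 3h = 03:15 UTC.
1 October 2016 is a Saturday, so the first Saturday is October 1.
1 February 2017 is a Wednesday, so the first Sunday is February 5 and the fourth is February 26.
At the standard offset (UTC+11:00), 03:15 UTC + 11h = 14:15 Quorur standard time.
The standard-time date in Quorur, March 16, 2017, is outside the daylight-saving period (1 October 2016 – 26 February 2017), so Quorur is on standard time, UTC+11:00.
03:15 UTC + 11h = 14:15 Quorur.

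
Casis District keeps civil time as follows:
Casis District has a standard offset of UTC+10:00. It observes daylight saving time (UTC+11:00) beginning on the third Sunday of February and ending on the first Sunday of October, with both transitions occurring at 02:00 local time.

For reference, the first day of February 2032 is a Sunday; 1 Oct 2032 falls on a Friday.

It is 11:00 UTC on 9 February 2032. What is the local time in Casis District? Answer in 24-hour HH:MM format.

21:00

1 February 2032 is a Sunday, so the first Sunday is February 1 and the third is February 15.
1 October 2032 is a Friday, so the first Sunday is October 3.
At the standard offset (UTC+10:00), 11:00 UTC + 10h = 21:00 Casis District standard time.
The standard-time date in Casis District, 9 February 2032, is outside the daylight-saving period (15 February – 3 October), so Casis District is on standard time, UTC+10:00.
11:00 UTC + 10h = 21:00 local.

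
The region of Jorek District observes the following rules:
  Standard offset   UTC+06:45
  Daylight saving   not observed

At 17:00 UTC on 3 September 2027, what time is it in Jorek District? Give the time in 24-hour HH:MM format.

Jorek District stays on UTC+06:45 all year.
17:00 UTC + 6h45m = 23:45 local.

23:45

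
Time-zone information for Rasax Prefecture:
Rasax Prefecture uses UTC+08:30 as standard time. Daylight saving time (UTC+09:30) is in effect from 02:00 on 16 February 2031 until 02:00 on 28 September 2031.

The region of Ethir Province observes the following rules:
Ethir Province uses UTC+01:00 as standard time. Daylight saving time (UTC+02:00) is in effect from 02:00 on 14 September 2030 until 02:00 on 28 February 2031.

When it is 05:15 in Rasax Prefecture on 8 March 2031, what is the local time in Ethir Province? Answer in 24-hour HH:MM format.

20:45

Daylight saving runs 16 February – 28 September; 8 March 2031 is inside that window, so Rasax Prefecture is at UTC+09:30.
05:15 Rasax Prefecture − 9h30m = 19:45 UTC (rolling into the previous day, 7 March 2031).
At the standard offset (UTC+01:00), 19:45 UTC + 1h = 20:45 Ethir Province standard time.
The standard-time date in Ethir Province, 7 March 2031, is outside the daylight-saving period (14 September 2030 – 28 February 2031), so Ethir Province is on standard time, UTC+01:00.
19:45 UTC + 1h = 20:45 Ethir Province.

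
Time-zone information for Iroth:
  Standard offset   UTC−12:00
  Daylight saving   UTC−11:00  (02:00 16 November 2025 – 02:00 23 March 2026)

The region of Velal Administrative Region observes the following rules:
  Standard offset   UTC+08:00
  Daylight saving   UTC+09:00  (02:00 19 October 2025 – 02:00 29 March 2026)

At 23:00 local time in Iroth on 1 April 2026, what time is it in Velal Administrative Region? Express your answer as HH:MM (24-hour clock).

19:00

1 April 2026 does not fall between 16 November 2025 and 23 March 2026, so daylight saving is not in effect and Iroth is at UTC−12:00.
23:00 Iroth + 12h = 11:00 UTC (rolling into the next day, 2 April 2026).
At the standard offset (UTC+08:00), 11:00 UTC + 8h = 19:00 Velal Administrative Region standard time.
The standard-time date in Velal Administrative Region, 2 April 2026, does not fall between 19 October 2025 and 29 March 2026, so daylight saving is not in effect and Velal Administrative Region is at UTC+08:00.
11:00 UTC + 8h = 19:00 Velal Administrative Region.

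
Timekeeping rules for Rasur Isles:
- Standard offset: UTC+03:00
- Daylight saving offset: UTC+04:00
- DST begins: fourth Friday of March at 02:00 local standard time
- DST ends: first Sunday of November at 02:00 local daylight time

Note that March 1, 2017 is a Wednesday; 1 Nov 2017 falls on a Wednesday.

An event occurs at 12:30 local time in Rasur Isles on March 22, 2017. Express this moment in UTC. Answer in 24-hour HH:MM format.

1 March 2017 is a Wednesday, so the first Friday is March 3 and the fourth is March 24.
1 November 2017 is a Wednesday, so the first Sunday is November 5.
March 22, 2017 is outside the daylight-saving period (24 March – 5 November), so Rasur Isles is on standard time, UTC+03:00.
12:30 local − 3h = 09:30 UTC.

09:30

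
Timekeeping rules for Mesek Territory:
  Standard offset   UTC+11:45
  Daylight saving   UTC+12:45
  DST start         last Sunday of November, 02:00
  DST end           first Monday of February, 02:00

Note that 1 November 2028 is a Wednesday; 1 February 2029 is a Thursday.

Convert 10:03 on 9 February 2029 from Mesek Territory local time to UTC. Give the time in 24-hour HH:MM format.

22:18

1 November 2028 is a Wednesday, so Sundays fall on 5, 12, 19, 26; the last is November 26.
1 February 2029 is a Thursday, so the first Monday is February 5.
9 February 2029 is outside the daylight-saving period (26 November 2028 – 5 February 2029), so Mesek Territory is on standard time, UTC+11:45.
10:03 local − 11h45m = 22:18 UTC (rolling into the previous day, 8 February 2029).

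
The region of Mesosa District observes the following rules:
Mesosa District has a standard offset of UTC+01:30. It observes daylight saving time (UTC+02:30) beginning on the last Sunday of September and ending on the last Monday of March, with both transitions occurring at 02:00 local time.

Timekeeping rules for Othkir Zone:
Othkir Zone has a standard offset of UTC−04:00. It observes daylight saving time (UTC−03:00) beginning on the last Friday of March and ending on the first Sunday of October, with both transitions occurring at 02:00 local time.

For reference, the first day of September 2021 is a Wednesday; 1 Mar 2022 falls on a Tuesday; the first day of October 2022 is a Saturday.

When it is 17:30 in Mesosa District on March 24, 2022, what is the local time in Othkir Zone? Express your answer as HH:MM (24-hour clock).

11:00

1 September 2021 is a Wednesday, so Sundays fall on 5, 12, 19, 26; the last is September 26.
1 March 2022 is a Tuesday, so Mondays fall on 7, 14, 21, 28; the last is March 28.
March 24, 2022 lies within the daylight-saving period (26 September 2021 – 28 March 2022), so Mesosa District is on daylight time, UTC+02:30.
17:30 Mesosa District − 2h30m = 15:00 UTC.
1 March 2022 is a Tuesday, so Fridays fall on 4, 11, 18, 25; the last is March 25.
1 October 2022 is a Saturday, so the first Sunday is October 2.
At the standard offset (UTC−04:00), 15:00 UTC − 4h = 11:00 Othkir Zone standard time.
Daylight saving runs 25 March – 2 October; the standard-time date in Othkir Zone, March 24, 2022, is outside that window, so Othkir Zone is on standard time at UTC−04:00.
15:00 UTC − 4h = 11:00 Othkir Zone.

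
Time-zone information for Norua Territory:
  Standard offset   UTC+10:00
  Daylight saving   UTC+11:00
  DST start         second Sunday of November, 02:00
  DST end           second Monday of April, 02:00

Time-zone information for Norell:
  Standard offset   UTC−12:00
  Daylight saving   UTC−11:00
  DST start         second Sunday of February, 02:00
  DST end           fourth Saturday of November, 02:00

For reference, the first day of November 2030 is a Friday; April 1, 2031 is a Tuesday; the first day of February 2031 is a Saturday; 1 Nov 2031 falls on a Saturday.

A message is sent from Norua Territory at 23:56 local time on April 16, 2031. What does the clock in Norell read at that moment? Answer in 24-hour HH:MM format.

02:56

1 November 2030 is a Friday, so the first Sunday is November 3 and the second is November 10.
1 April 2031 is a Tuesday, so the first Monday is April 7 and the second is April 14.
April 16, 2031 does not fall between 10 November 2030 and 14 April 2031, so daylight saving is not in effect and Norua Territory is at UTC+10:00.
23:56 Norua Territory − 10h = 13:56 UTC.
1 February 2031 is a Saturday, so the first Sunday is February 2 and the second is February 9.
1 November 2031 is a Saturday, so the first Saturday is November 1 and the fourth is November 22.
At the standard offset (UTC−12:00), 13:56 UTC − 12h = 01:56 Norell standard time.
The standard-time date in Norell, April 16, 2031, lies within the daylight-saving period (9 February – 22 November), so Norell is on daylight time, UTC−11:00.
13:56 UTC − 11h = 02:56 Norell.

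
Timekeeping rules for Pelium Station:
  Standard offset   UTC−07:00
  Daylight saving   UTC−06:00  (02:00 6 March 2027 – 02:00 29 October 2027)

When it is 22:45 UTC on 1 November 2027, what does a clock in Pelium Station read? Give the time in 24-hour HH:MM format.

15:45

At the standard offset (UTC−07:00), 22:45 UTC − 7h = 15:45 Pelium Station standard time.
The standard-time date in Pelium Station, 1 November 2027, does not fall between 6 March and 29 October, so daylight saving is not in effect and Pelium Station is at UTC−07:00.
22:45 UTC − 7h = 15:45 local.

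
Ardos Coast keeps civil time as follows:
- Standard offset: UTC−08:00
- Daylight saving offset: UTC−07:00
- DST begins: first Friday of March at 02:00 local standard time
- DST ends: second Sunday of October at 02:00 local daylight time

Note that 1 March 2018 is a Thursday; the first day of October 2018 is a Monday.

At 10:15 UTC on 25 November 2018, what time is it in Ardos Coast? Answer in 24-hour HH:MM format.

1 March 2018 is a Thursday, so the first Friday is March 2.
1 October 2018 is a Monday, so the first Sunday is October 7 and the second is October 14.
At the standard offset (UTC−08:00), 10:15 UTC − 8h = 02:15 Ardos Coast standard time.
Daylight saving runs 2 March – 14 October; the standard-time date in Ardos Coast, 25 November 2018, is outside that window, so Ardos Coast is on standard time at UTC−08:00.
10:15 UTC − 8h = 02:15 local.

02:15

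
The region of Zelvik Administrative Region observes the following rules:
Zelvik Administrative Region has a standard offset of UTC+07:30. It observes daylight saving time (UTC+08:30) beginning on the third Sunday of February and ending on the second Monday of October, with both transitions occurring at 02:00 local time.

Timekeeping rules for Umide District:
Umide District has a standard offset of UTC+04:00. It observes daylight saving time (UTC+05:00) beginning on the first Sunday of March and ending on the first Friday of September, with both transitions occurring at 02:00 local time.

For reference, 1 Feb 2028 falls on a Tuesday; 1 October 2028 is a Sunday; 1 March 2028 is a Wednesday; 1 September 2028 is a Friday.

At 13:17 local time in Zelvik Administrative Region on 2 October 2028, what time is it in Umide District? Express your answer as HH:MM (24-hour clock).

08:47

1 February 2028 is a Tuesday, so the first Sunday is February 6 and the third is February 20.
1 October 2028 is a Sunday, so the first Monday is October 2 and the second is October 9.
2 October 2028 falls between 20 February and 9 October, so daylight saving is in effect and Zelvik Administrative Region is at UTC+08:30.
13:17 Zelvik Administrative Region − 8h30m = 04:47 UTC.
1 March 2028 is a Wednesday, so the first Sunday is March 5.
1 September 2028 is a Friday, so the first Friday is September 1.
At the standard offset (UTC+04:00), 04:47 UTC + 4h = 08:47 Umide District standard time.
The standard-time date in Umide District, 2 October 2028, does not fall between 5 March and 1 September, so daylight saving is not in effect and Umide District is at UTC+04:00.
04:47 UTC + 4h = 08:47 Umide District.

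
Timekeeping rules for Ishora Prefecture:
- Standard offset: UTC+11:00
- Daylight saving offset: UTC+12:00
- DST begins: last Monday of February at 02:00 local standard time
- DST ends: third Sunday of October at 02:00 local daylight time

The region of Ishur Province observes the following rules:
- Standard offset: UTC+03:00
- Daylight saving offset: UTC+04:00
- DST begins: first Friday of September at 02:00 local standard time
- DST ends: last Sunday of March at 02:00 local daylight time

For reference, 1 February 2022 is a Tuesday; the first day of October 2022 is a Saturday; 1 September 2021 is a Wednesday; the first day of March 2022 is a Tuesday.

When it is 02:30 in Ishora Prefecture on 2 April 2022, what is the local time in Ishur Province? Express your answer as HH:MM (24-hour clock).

17:30

1 February 2022 is a Tuesday, so Mondays fall on 7, 14, 21, 28; the last is February 28.
1 October 2022 is a Saturday, so the first Sunday is October 2 and the third is October 16.
Daylight saving runs 28 February – 16 October; 2 April 2022 is inside that window, so Ishora Prefecture is at UTC+12:00.
02:30 Ishora Prefecture − 12h = 14:30 UTC (rolling into the previous day, 1 April 2022).
1 September 2021 is a Wednesday, so the first Friday is September 3.
1 March 2022 is a Tuesday, so Sundays fall on 6, 13, 20, 27; the last is March 27.
At the standard offset (UTC+03:00), 14:30 UTC + 3h = 17:30 Ishur Province standard time.
Daylight saving runs 3 September 2021 – 27 March 2022; the standard-time date in Ishur Province, 1 April 2022, is outside that window, so Ishur Province is on standard time at UTC+03:00.
14:30 UTC + 3h = 17:30 Ishur Province.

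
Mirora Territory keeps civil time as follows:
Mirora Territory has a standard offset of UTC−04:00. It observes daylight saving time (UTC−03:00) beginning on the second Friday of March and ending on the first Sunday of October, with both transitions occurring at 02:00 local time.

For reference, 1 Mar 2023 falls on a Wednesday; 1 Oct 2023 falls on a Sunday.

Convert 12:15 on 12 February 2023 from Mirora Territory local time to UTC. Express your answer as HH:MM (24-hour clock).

1 March 2023 is a Wednesday, so the first Friday is March 3 and the second is March 10.
1 October 2023 is a Sunday, so the first Sunday is October 1.
Daylight saving runs 10 March – 1 October; 12 February 2023 is outside that window, so Mirora Territory is on standard time at UTC−04:00.
12:15 local + 4h = 16:15 UTC.

16:15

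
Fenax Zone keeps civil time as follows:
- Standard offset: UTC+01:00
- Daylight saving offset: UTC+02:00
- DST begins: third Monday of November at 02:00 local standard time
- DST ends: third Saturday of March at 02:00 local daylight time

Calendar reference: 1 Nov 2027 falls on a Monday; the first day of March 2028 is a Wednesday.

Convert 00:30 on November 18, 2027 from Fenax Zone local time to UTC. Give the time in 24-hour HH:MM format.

1 November 2027 is a Monday, so the first Monday is November 1 and the third is November 15.
1 March 2028 is a Wednesday, so the first Saturday is March 4 and the third is March 18.
November 18, 2027 falls between 15 November 2027 and 18 March 2028, so daylight saving is in effect and Fenax Zone is at UTC+02:00.
00:30 local − 2h = 22:30 UTC (rolling into the previous day, 17 November 2027).

22:30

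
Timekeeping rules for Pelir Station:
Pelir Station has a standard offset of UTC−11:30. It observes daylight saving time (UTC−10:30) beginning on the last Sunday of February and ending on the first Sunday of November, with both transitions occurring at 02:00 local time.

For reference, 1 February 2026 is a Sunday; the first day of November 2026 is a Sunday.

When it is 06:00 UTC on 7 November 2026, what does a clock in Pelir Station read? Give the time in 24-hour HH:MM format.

18:30

1 February 2026 is a Sunday, so Sundays fall on 1, 8, 15, 22; the last is February 22.
1 November 2026 is a Sunday, so the first Sunday is November 1.
At the standard offset (UTC−11:30), 06:00 UTC − 11h30m = 18:30 Pelir Station standard time (rolling into the previous day, 6 November 2026).
The standard-time date in Pelir Station, 6 November 2026, does not fall between 22 February and 1 November, so daylight saving is not in effect and Pelir Station is at UTC−11:30.
06:00 UTC − 11h30m = 18:30 local (rolling into the previous day, 6 November 2026).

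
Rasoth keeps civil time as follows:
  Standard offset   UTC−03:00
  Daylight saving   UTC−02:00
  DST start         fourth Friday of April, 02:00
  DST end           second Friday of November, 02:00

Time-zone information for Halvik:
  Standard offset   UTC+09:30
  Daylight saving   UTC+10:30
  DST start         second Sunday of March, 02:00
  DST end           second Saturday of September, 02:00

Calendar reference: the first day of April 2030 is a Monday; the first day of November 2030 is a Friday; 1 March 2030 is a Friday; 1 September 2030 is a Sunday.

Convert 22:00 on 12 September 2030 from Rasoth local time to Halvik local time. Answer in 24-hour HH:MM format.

10:30

1 April 2030 is a Monday, so the first Friday is April 5 and the fourth is April 26.
1 November 2030 is a Friday, so the first Friday is November 1 and the second is November 8.
Daylight saving runs 26 April – 8 November; 12 September 2030 is inside that window, so Rasoth is at UTC−02:00.
22:00 Rasoth + 2h = 00:00 UTC (rolling into the next day, 13 September 2030).
1 March 2030 is a Friday, so the first Sunday is March 3 and the second is March 10.
1 September 2030 is a Sunday, so the first Saturday is September 7 and the second is September 14.
At the standard offset (UTC+09:30), 00:00 UTC + 9h30m = 09:30 Halvik standard time.
The standard-time date in Halvik, 13 September 2030, falls between 10 March and 14 September, so daylight saving is in effect and Halvik is at UTC+10:30.
00:00 UTC + 10h30m = 10:30 Halvik.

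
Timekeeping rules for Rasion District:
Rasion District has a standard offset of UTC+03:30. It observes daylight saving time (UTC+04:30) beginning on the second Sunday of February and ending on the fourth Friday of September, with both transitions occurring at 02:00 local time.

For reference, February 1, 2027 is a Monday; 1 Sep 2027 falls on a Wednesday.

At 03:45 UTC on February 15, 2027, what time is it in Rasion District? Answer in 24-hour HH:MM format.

1 February 2027 is a Monday, so the first Sunday is February 7 and the second is February 14.
1 September 2027 is a Wednesday, so the first Friday is September 3 and the fourth is September 24.
At the standard offset (UTC+03:30), 03:45 UTC + 3h30m = 07:15 Rasion District standard time.
The standard-time date in Rasion District, February 15, 2027, falls between 14 February and 24 September, so daylight saving is in effect and Rasion District is at UTC+04:30.
03:45 UTC + 4h30m = 08:15 local.

08:15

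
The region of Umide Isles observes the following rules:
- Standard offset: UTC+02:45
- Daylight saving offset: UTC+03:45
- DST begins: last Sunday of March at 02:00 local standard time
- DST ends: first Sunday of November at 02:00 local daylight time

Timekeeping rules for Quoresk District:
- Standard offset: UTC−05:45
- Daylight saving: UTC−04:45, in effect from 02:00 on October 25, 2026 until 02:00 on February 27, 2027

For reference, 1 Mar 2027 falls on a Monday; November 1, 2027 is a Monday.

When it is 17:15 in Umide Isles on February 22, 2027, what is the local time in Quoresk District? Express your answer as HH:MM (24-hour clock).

09:45

1 March 2027 is a Monday, so Sundays fall on 7, 14, 21, 28; the last is March 28.
1 November 2027 is a Monday, so the first Sunday is November 7.
Daylight saving runs 28 March – 7 November; February 22, 2027 is outside that window, so Umide Isles is on standard time at UTC+02:45.
17:15 Umide Isles − 2h45m = 14:30 UTC.
At the standard offset (UTC−05:45), 14:30 UTC − 5h45m = 08:45 Quoresk District standard time.
The standard-time date in Quoresk District, February 22, 2027, falls between 25 October 2026 and 27 February 2027, so daylight saving is in effect and Quoresk District is at UTC−04:45.
14:30 UTC − 4h45m = 09:45 Quoresk District.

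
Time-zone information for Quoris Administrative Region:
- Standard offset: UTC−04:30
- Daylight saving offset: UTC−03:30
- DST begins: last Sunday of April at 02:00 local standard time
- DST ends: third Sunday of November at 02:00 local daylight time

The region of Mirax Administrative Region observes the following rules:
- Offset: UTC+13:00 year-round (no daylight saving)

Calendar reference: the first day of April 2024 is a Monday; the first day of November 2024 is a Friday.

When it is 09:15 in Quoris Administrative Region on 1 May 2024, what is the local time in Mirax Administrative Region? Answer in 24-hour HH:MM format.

01:45

1 April 2024 is a Monday, so Sundays fall on 7, 14, 21, 28; the last is April 28.
1 November 2024 is a Friday, so the first Sunday is November 3 and the third is November 17.
1 May 2024 falls between 28 April and 17 November, so daylight saving is in effect and Quoris Administrative Region is at UTC−03:30.
09:15 Quoris Administrative Region + 3h30m = 12:45 UTC.
Mirax Administrative Region has no daylight saving, so its offset is UTC+13:00 year-round.
12:45 UTC + 13h = 01:45 Mirax Administrative Region (rolling into the next day, 2 May 2024).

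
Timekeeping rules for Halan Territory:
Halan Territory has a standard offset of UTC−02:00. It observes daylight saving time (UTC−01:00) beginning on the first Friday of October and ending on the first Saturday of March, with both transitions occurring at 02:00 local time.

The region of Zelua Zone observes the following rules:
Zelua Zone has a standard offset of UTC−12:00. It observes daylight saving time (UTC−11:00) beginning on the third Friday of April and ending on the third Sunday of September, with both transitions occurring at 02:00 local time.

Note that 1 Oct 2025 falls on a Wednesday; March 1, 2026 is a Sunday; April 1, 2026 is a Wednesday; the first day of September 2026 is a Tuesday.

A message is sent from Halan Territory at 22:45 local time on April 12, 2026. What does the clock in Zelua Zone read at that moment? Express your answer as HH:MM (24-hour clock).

1 October 2025 is a Wednesday, so the first Friday is October 3.
1 March 2026 is a Sunday, so the first Saturday is March 7.
April 12, 2026 is outside the daylight-saving period (3 October 2025 – 7 March 2026), so Halan Territory is on standard time, UTC−02:00.
22:45 Halan Territory + 2h = 00:45 UTC (rolling into the next day, 13 April 2026).
1 April 2026 is a Wednesday, so the first Friday is April 3 and the third is April 17.
1 September 2026 is a Tuesday, so the first Sunday is September 6 and the third is September 20.
At the standard offset (UTC−12:00), 00:45 UTC − 12h = 12:45 Zelua Zone standard time (rolling into the previous day, 12 April 2026).
The standard-time date in Zelua Zone, April 12, 2026, does not fall between 17 April and 20 September, so daylight saving is not in effect and Zelua Zone is at UTC−12:00.
00:45 UTC − 12h = 12:45 Zelua Zone (rolling into the previous day, 12 April 2026).

12:45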